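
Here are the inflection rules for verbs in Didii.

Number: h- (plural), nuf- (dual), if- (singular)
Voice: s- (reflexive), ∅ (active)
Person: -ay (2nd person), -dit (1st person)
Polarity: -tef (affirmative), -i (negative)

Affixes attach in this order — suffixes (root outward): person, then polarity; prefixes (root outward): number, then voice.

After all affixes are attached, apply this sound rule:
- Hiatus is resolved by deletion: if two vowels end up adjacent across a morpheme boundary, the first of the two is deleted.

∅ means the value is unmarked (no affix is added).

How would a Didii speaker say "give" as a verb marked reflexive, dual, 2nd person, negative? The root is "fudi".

snuffudayi

Attach person 2nd person -ay → fudiay.
Attach number dual nuf- → nuffudiay.
Attach polarity negative -i → nuffudiayi.
Attach voice reflexive s- → snuffudiayi.
Apply vowel deletion: snuffudiayi → snuffudayi.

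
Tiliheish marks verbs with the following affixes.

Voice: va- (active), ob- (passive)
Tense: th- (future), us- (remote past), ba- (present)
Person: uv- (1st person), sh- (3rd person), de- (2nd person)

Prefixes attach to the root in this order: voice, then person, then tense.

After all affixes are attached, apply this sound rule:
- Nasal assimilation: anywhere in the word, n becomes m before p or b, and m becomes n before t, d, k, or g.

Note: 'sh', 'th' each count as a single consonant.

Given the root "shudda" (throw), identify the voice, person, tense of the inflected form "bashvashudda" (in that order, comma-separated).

active, 3rd person, present

Segment: ba-sh-va-shudda.
voice: va- → active.
person: sh- → 3rd person.
tense: ba- → present.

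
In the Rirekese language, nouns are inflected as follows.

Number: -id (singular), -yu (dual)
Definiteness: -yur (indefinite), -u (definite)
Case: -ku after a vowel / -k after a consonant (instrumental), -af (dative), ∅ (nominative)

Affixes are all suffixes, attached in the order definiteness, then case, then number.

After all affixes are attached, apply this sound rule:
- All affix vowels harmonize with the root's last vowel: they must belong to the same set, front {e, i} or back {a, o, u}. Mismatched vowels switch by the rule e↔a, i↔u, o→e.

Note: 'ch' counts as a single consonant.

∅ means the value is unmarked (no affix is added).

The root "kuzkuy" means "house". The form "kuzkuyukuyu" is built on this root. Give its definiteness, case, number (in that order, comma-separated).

Segment: kuzkuy-u-ku-yu.
definiteness: -u → definite.
case: -ku/k → instrumental.
number: -yu → dual.

definite, instrumental, dual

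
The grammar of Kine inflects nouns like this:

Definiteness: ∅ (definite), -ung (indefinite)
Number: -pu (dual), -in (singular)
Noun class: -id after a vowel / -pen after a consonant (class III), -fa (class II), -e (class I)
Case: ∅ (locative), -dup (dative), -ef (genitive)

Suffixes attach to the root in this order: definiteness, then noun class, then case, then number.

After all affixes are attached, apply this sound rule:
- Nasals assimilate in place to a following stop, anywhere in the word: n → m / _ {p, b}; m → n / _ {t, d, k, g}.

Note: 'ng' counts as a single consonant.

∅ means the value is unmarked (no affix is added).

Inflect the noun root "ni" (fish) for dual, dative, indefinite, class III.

Attach definiteness indefinite -ung → niung.
Attach noun class class III -pen (after consonant 'ng') → niungpen.
Attach case dative -dup → niungpendup.
Attach number dual -pu → niungpenduppu.
Nasal assimilation: no change.

niungpenduppu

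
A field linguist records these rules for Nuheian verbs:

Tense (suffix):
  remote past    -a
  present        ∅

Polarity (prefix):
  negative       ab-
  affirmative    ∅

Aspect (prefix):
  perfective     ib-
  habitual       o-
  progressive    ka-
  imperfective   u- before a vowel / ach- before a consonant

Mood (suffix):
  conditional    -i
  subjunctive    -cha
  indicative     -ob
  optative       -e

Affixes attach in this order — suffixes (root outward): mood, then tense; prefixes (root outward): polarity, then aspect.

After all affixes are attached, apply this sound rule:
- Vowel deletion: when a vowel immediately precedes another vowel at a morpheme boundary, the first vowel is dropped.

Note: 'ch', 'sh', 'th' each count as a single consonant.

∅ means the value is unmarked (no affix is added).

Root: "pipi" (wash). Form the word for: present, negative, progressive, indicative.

kabpipob

Attach mood indicative -ob → pipiob.
tense = present: zero marking, form stays pipiob.
Attach polarity negative ab- → abpipiob.
Attach aspect progressive ka- → kaabpipiob.
Apply vowel deletion: kaabpipiob → kabpipob.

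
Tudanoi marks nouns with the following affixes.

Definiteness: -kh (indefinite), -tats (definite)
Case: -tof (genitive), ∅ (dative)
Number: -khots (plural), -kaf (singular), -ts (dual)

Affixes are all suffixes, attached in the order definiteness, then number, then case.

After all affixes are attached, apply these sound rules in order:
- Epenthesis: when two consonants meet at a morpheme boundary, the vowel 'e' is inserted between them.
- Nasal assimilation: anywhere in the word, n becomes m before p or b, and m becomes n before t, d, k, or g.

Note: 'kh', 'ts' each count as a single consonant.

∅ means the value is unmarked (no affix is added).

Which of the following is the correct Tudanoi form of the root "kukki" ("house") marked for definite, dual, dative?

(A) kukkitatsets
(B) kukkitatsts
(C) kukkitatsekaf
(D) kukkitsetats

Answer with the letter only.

A

Attach definiteness definite -tats → kukkitats.
Attach number dual -ts → kukkitatsts.
case = dative: zero marking, form stays kukkitatsts.
Apply epenthesis: kukkitatsts → kukkitatsets.
Nasal assimilation: no change.
So the correct form is kukkitatsets, option (A).
(C) kukkitatsekaf is wrong: it uses singular instead of dual for number.
(B) kukkitatsts is wrong: it fails to apply the sound rule(s).
(D) kukkitsetats is wrong: it has the affixes in the wrong order.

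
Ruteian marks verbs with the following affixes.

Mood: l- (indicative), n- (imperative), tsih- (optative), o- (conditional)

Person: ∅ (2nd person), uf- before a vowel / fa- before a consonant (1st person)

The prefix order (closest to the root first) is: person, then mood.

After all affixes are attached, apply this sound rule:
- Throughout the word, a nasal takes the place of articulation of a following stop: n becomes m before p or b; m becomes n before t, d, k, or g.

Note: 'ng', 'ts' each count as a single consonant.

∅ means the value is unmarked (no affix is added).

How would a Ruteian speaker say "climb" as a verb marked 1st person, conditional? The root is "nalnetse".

Attach person 1st person fa- (before consonant 'n') → fanalnetse.
Attach mood conditional o- → ofanalnetse.
Nasal assimilation: no change.

ofanalnetse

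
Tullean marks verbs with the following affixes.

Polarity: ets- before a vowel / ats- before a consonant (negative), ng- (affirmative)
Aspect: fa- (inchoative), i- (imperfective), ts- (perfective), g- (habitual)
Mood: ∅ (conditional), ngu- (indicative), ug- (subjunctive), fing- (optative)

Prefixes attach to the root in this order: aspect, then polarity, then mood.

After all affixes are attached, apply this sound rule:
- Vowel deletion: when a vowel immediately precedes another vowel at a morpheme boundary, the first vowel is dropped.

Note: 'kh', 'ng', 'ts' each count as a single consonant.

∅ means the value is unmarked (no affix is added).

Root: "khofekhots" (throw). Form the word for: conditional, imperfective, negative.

Attach aspect imperfective i- → ikhofekhots.
Attach polarity negative ets- (before vowel 'i') → etsikhofekhots.
mood = conditional: zero marking, form stays etsikhofekhots.
Vowel deletion: no change.

etsikhofekhots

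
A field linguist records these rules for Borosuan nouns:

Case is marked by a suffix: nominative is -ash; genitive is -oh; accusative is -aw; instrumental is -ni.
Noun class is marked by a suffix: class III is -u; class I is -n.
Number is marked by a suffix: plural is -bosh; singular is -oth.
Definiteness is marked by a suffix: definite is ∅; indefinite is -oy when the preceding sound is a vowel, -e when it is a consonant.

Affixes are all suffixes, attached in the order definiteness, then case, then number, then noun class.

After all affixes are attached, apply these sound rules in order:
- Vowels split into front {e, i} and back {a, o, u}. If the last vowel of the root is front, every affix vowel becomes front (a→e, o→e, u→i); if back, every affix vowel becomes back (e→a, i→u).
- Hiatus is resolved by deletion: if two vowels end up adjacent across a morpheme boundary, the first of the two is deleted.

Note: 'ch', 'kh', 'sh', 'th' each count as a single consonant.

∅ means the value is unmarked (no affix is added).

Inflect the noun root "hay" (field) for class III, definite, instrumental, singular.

haynothu

definiteness = definite: zero marking, form stays hay.
Attach case instrumental -ni → hayni.
Attach number singular -oth → haynioth.
Attach noun class class III -u → hayniothu.
Apply vowel harmony: hayniothu → haynuothu.
Apply vowel deletion: haynuothu → haynothu.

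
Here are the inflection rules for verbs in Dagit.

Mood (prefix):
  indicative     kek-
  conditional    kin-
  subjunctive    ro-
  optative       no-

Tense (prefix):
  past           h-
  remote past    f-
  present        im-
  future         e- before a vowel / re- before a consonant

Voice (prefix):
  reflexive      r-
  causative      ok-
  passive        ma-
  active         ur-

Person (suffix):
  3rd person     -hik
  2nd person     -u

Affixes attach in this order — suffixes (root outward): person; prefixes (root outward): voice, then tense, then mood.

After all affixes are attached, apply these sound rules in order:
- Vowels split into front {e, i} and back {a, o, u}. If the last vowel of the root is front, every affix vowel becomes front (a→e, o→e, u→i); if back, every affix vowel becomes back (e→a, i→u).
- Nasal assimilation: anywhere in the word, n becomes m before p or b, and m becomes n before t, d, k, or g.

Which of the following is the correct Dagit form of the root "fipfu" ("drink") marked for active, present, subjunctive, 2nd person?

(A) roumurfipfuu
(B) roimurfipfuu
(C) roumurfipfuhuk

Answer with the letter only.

Attach person 2nd person -u → fipfuu.
Attach voice active ur- → urfipfuu.
Attach tense present im- → imurfipfuu.
Attach mood subjunctive ro- → roimurfipfuu.
Apply vowel harmony: roimurfipfuu → roumurfipfuu.
Nasal assimilation: no change.
So the correct form is roumurfipfuu, option (A).
(B) roimurfipfuu is wrong: it fails to apply the sound rule(s).
(C) roumurfipfuhuk is wrong: it uses 3rd person instead of 2nd person for person.

A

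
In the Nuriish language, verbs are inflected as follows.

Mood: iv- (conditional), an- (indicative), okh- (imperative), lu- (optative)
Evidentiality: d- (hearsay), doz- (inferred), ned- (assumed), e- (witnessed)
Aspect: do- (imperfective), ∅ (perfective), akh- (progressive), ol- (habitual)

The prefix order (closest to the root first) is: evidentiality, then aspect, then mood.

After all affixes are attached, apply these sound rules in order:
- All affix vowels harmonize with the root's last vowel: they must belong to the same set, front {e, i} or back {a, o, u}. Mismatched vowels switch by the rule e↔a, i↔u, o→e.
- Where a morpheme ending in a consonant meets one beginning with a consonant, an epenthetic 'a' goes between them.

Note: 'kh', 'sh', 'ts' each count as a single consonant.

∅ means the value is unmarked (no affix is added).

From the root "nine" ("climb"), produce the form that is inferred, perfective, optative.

lidezanine

Attach evidentiality inferred doz- → doznine.
aspect = perfective: zero marking, form stays doznine.
Attach mood optative lu- → ludoznine.
Apply vowel harmony: ludoznine → lideznine.
Apply epenthesis: lideznine → lidezanine.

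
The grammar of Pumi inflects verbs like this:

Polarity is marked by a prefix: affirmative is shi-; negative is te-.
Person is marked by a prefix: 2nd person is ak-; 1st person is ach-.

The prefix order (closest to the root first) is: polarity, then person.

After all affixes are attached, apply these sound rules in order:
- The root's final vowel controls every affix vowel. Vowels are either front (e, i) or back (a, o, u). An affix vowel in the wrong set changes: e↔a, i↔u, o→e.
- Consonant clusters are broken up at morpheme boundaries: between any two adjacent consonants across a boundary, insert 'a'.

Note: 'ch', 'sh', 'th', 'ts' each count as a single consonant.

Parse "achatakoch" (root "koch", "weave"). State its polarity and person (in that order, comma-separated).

Segment: ach-te-koch.
polarity: te- → negative.
person: ach- → 1st person.

negative, 1st person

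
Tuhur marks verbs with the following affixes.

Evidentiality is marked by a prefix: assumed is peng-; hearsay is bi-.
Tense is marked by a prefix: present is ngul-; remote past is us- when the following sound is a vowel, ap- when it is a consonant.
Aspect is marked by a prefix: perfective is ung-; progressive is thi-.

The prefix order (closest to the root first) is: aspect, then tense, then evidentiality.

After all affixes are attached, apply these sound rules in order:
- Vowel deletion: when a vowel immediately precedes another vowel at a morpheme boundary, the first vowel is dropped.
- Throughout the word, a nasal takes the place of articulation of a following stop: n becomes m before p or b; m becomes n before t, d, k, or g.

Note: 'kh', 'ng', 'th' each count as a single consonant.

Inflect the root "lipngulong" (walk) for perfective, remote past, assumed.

Attach aspect perfective ung- → unglipngulong.
Attach tense remote past us- (before vowel 'u') → usunglipngulong.
Attach evidentiality assumed peng- → pengusunglipngulong.
Vowel deletion: no change.
Nasal assimilation: no change.

pengusunglipngulong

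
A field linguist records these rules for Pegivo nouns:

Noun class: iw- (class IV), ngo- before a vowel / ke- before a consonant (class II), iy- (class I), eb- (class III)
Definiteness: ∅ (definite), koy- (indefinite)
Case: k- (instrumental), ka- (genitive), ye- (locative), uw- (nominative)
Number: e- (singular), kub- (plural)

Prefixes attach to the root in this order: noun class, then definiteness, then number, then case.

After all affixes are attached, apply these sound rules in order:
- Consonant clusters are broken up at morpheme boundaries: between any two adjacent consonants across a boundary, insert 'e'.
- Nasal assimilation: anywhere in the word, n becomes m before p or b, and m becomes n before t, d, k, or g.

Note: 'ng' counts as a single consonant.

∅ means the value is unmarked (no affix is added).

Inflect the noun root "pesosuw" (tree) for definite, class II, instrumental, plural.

Attach noun class class II ke- (before consonant 'p') → kepesosuw.
definiteness = definite: zero marking, form stays kepesosuw.
Attach number plural kub- → kubkepesosuw.
Attach case instrumental k- → kkubkepesosuw.
Apply epenthesis: kkubkepesosuw → kekubekepesosuw.
Nasal assimilation: no change.

kekubekepesosuw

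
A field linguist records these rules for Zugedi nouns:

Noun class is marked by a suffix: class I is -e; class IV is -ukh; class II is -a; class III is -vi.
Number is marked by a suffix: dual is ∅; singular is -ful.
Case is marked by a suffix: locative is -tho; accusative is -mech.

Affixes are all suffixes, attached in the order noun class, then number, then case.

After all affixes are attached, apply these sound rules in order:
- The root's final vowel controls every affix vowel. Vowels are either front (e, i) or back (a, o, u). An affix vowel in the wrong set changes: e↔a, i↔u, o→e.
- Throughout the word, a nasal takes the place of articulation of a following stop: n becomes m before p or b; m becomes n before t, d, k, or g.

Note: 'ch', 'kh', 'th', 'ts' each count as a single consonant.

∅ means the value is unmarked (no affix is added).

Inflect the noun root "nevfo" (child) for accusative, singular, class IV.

Attach noun class class IV -ukh → nevfoukh.
Attach number singular -ful → nevfoukhful.
Attach case accusative -mech → nevfoukhfulmech.
Apply vowel harmony: nevfoukhfulmech → nevfoukhfulmach.
Nasal assimilation: no change.

nevfoukhfulmach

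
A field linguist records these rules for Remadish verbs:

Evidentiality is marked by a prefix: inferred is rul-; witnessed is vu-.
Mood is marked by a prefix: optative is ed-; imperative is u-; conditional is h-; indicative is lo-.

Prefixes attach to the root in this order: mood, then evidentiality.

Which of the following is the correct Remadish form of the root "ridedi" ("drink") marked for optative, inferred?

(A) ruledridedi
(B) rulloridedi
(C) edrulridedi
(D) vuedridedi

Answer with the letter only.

Attach mood optative ed- → edridedi.
Attach evidentiality inferred rul- → ruledridedi.
So the correct form is ruledridedi, option (A).
(B) rulloridedi is wrong: it uses indicative instead of optative for mood.
(D) vuedridedi is wrong: it uses witnessed instead of inferred for evidentiality.
(C) edrulridedi is wrong: it has the affixes in the wrong order.

A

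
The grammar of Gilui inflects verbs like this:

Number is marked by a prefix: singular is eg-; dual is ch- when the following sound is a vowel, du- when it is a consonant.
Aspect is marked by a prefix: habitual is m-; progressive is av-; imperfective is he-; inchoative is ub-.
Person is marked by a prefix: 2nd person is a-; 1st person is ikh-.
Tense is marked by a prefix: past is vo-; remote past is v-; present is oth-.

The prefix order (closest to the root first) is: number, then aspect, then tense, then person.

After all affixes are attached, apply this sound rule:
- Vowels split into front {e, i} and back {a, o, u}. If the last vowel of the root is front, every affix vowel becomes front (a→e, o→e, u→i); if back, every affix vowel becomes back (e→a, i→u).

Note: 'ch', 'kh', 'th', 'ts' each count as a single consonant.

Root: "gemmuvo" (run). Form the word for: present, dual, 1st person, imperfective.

Attach number dual du- (before consonant 'g') → dugemmuvo.
Attach aspect imperfective he- → hedugemmuvo.
Attach tense present oth- → othhedugemmuvo.
Attach person 1st person ikh- → ikhothhedugemmuvo.
Apply vowel harmony: ikhothhedugemmuvo → ukhothhadugemmuvo.

ukhothhadugemmuvo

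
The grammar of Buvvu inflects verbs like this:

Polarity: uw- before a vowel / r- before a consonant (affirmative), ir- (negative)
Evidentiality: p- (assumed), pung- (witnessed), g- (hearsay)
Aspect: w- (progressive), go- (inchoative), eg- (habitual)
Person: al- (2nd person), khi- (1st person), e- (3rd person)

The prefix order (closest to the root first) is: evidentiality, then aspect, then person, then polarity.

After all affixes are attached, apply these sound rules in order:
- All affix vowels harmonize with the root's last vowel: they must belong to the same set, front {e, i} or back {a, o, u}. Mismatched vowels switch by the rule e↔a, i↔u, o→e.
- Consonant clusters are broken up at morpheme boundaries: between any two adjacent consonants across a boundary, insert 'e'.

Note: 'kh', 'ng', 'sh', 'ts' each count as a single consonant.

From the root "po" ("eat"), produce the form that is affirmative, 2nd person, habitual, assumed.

Attach evidentiality assumed p- → ppo.
Attach aspect habitual eg- → egppo.
Attach person 2nd person al- → alegppo.
Attach polarity affirmative uw- (before vowel 'a') → uwalegppo.
Apply vowel harmony: uwalegppo → uwalagppo.
Apply epenthesis: uwalagppo → uwalagepepo.

uwalagepepo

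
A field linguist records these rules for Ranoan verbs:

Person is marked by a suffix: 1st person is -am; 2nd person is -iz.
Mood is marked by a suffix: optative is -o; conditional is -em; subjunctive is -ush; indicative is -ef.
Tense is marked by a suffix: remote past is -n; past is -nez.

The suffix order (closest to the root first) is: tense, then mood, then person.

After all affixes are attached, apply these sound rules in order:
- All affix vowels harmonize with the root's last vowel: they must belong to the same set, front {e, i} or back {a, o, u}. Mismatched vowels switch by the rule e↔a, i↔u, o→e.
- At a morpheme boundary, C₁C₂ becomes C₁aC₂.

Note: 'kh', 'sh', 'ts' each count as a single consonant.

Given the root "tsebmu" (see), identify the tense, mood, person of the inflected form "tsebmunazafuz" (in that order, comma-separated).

past, indicative, 2nd person

Segment: tsebmu-nez-ef-iz.
tense: -nez → past.
mood: -ef → indicative.
person: -iz → 2nd person.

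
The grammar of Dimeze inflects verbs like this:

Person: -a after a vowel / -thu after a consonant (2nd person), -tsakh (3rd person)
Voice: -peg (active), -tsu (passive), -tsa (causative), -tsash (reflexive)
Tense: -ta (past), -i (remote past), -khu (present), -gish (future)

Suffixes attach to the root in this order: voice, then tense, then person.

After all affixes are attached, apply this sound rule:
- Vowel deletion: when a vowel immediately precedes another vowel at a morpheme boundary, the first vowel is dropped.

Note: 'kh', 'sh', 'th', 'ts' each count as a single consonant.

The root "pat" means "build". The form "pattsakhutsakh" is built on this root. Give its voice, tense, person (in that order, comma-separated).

Segment: pat-tsa-khu-tsakh.
voice: -tsa → causative.
tense: -khu → present.
person: -tsakh → 3rd person.

causative, present, 3rd person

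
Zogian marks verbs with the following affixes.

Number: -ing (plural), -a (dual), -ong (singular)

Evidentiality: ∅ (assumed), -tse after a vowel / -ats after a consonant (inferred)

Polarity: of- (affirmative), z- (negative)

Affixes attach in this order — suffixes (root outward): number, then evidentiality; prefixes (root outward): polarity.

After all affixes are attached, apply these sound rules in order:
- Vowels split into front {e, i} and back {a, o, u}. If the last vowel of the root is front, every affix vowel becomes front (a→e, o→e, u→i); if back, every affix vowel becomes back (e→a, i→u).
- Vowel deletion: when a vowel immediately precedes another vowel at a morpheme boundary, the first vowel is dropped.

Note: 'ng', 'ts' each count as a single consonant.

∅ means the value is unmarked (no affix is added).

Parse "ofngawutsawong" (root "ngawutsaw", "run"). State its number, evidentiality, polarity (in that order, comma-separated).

Segment: of-ngawutsaw-ong.
number: -ong → singular.
evidentiality: ∅ → assumed.
polarity: of- → affirmative.

singular, assumed, affirmative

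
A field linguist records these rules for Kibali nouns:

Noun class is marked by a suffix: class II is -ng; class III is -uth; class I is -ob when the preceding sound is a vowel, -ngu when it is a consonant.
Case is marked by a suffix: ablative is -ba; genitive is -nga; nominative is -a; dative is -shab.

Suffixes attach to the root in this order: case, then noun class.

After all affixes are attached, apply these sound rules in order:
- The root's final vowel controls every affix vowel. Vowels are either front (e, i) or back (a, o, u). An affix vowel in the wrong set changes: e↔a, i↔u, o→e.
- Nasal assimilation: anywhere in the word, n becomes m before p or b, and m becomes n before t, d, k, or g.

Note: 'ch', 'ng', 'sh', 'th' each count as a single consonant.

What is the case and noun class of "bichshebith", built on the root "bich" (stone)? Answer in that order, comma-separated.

Segment: bich-shab-uth.
case: -shab → dative.
noun class: -uth → class III.

dative, class III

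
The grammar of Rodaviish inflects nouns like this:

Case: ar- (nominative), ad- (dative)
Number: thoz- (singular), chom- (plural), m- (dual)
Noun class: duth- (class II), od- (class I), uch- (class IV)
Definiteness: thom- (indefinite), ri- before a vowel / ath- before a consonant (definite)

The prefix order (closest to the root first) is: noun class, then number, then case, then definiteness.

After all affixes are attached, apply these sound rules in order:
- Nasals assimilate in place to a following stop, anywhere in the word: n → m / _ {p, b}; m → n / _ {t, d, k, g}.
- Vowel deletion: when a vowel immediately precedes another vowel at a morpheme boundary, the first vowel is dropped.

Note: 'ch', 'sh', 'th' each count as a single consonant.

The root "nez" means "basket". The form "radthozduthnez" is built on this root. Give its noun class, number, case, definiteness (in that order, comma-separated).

Segment: ri-ad-thoz-duth-nez.
noun class: duth- → class II.
number: thoz- → singular.
case: ad- → dative.
definiteness: ri/ath- → definite.

class II, singular, dative, definite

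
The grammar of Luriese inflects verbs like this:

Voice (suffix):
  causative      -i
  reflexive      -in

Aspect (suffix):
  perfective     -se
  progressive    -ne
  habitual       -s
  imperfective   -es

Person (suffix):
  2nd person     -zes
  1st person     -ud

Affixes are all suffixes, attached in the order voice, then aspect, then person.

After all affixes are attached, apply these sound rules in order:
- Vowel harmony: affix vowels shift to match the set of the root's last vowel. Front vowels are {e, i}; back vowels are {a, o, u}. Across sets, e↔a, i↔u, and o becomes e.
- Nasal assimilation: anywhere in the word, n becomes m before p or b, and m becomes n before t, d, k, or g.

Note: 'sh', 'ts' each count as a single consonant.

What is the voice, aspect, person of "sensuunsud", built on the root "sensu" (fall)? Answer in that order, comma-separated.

reflexive, habitual, 1st person

Segment: sensu-in-s-ud.
voice: -in → reflexive.
aspect: -s → habitual.
person: -ud → 1st person.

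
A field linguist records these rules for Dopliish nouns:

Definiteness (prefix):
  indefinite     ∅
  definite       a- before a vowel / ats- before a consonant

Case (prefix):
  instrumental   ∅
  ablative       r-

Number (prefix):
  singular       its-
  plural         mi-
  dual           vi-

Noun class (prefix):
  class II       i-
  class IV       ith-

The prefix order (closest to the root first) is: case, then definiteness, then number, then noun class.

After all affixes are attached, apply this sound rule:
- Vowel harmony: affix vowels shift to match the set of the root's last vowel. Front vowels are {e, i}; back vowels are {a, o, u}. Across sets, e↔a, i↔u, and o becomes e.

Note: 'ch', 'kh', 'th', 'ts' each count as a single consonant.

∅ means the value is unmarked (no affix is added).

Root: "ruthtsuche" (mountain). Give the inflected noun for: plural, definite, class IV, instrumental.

ithmietsruthtsuche

case = instrumental: zero marking, form stays ruthtsuche.
Attach definiteness definite ats- (before consonant 'r') → atsruthtsuche.
Attach number plural mi- → miatsruthtsuche.
Attach noun class class IV ith- → ithmiatsruthtsuche.
Apply vowel harmony: ithmiatsruthtsuche → ithmietsruthtsuche.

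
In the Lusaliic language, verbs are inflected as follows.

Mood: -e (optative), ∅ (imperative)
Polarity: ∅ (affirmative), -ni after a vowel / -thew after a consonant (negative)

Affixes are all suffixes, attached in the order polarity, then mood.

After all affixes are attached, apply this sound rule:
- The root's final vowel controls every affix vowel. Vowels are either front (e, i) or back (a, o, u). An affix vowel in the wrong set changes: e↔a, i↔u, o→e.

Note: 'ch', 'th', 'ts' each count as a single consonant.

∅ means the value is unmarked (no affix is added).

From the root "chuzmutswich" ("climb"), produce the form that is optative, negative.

chuzmutswichthewe

Attach polarity negative -thew (after consonant 'ch') → chuzmutswichthew.
Attach mood optative -e → chuzmutswichthewe.
Vowel harmony: no change.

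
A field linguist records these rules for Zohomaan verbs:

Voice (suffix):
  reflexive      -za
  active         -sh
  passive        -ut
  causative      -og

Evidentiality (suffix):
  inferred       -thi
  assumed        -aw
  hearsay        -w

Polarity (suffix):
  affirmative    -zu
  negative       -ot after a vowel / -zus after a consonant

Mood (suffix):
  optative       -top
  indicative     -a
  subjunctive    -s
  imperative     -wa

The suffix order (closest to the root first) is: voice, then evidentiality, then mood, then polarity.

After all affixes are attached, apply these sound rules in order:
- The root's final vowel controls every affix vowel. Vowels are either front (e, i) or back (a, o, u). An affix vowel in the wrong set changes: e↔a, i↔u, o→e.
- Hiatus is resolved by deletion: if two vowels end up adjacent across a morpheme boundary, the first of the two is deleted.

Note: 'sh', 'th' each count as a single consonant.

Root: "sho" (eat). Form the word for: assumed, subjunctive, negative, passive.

shutawszus

Attach voice passive -ut → shout.
Attach evidentiality assumed -aw → shoutaw.
Attach mood subjunctive -s → shoutaws.
Attach polarity negative -zus (after consonant 's') → shoutawszus.
Vowel harmony: no change.
Apply vowel deletion: shoutawszus → shutawszus.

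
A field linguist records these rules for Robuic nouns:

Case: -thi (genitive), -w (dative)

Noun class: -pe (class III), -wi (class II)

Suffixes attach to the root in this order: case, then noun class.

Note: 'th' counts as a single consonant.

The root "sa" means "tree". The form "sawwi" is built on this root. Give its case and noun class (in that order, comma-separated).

dative, class II

Segment: sa-w-wi.
case: -w → dative.
noun class: -wi → class II.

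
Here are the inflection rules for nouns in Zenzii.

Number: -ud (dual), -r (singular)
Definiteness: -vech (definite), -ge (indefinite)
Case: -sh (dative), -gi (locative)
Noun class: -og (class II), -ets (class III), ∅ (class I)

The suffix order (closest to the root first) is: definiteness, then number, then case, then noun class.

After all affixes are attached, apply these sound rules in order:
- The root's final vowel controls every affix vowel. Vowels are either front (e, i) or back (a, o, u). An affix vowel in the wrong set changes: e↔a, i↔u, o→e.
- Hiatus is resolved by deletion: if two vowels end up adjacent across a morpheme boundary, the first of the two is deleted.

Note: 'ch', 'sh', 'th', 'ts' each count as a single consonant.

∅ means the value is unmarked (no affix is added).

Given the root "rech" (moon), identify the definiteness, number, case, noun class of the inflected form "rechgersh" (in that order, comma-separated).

Segment: rech-ge-r-sh.
definiteness: -ge → indefinite.
number: -r → singular.
case: -sh → dative.
noun class: ∅ → class I.

indefinite, singular, dative, class I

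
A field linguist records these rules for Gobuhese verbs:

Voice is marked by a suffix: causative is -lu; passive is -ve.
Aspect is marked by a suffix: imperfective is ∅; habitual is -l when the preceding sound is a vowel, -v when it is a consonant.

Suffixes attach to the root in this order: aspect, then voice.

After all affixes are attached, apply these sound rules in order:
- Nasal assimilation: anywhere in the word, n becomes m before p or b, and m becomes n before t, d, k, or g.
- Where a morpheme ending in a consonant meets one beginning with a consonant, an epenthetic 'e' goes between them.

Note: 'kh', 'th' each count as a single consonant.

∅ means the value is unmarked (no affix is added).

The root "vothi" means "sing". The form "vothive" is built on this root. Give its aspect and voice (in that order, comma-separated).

Segment: vothi-ve.
aspect: ∅ → imperfective.
voice: -ve → passive.

imperfective, passive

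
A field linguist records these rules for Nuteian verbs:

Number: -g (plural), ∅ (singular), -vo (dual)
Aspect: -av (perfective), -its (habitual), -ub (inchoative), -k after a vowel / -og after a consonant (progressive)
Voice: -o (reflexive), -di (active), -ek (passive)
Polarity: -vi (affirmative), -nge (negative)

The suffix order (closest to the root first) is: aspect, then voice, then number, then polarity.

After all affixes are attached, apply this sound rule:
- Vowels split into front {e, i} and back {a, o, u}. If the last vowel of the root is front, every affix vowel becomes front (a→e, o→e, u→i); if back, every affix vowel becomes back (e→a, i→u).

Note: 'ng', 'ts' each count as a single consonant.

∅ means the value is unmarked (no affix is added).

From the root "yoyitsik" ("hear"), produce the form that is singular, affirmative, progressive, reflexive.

Attach aspect progressive -og (after consonant 'k') → yoyitsikog.
Attach voice reflexive -o → yoyitsikogo.
number = singular: zero marking, form stays yoyitsikogo.
Attach polarity affirmative -vi → yoyitsikogovi.
Apply vowel harmony: yoyitsikogovi → yoyitsikegevi.

yoyitsikegevi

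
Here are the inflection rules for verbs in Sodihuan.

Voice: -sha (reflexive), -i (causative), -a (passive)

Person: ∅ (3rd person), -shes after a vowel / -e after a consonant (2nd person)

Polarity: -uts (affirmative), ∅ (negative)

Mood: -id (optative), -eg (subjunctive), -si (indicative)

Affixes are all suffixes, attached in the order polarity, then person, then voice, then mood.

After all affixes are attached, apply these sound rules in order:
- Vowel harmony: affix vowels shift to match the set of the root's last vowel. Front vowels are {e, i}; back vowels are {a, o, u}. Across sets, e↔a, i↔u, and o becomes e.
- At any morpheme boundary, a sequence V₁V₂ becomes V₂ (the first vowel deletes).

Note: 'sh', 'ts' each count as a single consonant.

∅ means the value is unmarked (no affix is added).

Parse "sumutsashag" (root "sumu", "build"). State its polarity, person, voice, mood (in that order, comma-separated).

affirmative, 2nd person, reflexive, subjunctive

Segment: sumu-uts-e-sha-eg.
polarity: -uts → affirmative.
person: -shes/e → 2nd person.
voice: -sha → reflexive.
mood: -eg → subjunctive.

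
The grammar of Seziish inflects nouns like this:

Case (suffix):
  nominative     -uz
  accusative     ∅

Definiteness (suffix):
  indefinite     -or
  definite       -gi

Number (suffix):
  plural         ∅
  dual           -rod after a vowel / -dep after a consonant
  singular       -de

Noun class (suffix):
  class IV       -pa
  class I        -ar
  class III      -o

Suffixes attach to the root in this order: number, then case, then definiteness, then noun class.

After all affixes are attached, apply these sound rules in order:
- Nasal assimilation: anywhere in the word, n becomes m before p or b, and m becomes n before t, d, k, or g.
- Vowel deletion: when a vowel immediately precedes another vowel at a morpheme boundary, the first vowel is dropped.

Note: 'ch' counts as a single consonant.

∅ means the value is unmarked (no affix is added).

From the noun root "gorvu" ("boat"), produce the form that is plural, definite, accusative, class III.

number = plural: zero marking, form stays gorvu.
case = accusative: zero marking, form stays gorvu.
Attach definiteness definite -gi → gorvugi.
Attach noun class class III -o → gorvugio.
Nasal assimilation: no change.
Apply vowel deletion: gorvugio → gorvugo.

gorvugo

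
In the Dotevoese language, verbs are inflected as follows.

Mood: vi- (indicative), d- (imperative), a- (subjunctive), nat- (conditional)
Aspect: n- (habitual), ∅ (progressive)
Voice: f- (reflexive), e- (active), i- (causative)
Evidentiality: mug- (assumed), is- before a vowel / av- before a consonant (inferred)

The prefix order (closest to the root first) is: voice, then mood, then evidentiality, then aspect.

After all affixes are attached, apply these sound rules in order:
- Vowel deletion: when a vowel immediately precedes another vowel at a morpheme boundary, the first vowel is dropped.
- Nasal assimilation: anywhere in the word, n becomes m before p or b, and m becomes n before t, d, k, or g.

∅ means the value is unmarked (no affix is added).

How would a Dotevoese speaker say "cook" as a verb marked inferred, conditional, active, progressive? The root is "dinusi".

avnatedinusi

Attach voice active e- → edinusi.
Attach mood conditional nat- → natedinusi.
Attach evidentiality inferred av- (before consonant 'n') → avnatedinusi.
aspect = progressive: zero marking, form stays avnatedinusi.
Vowel deletion: no change.
Nasal assimilation: no change.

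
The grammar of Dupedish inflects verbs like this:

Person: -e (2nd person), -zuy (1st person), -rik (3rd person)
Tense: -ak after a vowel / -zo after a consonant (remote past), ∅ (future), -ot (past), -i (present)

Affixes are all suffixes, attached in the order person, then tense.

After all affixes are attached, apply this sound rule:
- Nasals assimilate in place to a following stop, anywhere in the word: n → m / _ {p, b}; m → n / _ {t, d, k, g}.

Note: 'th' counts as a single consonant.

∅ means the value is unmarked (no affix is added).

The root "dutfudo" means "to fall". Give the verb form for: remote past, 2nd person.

Attach person 2nd person -e → dutfudoe.
Attach tense remote past -ak (after vowel 'e') → dutfudoeak.
Nasal assimilation: no change.

dutfudoeak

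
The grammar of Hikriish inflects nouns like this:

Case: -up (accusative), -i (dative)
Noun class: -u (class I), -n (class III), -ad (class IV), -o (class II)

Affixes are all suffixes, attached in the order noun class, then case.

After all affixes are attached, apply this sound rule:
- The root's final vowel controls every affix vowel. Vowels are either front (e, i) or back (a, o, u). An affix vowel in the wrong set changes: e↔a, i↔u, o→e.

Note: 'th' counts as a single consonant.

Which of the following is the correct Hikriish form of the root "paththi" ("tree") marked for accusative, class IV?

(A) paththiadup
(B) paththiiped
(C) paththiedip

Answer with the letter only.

Attach noun class class IV -ad → paththiad.
Attach case accusative -up → paththiadup.
Apply vowel harmony: paththiadup → paththiedip.
So the correct form is paththiedip, option (C).
(B) paththiiped is wrong: it has the affixes in the wrong order.
(A) paththiadup is wrong: it fails to apply the sound rule(s).

C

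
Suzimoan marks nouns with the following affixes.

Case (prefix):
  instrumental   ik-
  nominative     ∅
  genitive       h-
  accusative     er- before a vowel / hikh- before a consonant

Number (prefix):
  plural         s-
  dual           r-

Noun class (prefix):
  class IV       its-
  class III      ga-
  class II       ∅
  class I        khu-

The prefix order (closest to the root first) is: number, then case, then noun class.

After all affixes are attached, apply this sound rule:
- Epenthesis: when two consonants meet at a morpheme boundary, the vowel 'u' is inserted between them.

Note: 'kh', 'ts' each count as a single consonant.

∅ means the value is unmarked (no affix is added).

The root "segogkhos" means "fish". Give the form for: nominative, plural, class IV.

Attach number plural s- → ssegogkhos.
case = nominative: zero marking, form stays ssegogkhos.
Attach noun class class IV its- → itsssegogkhos.
Apply epenthesis: itsssegogkhos → itsususegogkhos.

itsususegogkhos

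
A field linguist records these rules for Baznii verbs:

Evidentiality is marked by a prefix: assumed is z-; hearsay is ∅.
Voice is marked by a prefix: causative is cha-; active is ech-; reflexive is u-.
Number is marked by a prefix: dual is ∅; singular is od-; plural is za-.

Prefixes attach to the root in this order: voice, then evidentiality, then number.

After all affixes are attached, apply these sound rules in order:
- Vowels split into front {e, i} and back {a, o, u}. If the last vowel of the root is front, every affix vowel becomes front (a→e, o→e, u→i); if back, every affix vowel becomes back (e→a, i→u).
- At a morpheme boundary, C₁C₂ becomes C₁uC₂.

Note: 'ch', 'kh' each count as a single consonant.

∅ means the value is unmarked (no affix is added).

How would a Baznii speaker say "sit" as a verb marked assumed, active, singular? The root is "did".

eduzechudid

Attach voice active ech- → echdid.
Attach evidentiality assumed z- → zechdid.
Attach number singular od- → odzechdid.
Apply vowel harmony: odzechdid → edzechdid.
Apply epenthesis: edzechdid → eduzechudid.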